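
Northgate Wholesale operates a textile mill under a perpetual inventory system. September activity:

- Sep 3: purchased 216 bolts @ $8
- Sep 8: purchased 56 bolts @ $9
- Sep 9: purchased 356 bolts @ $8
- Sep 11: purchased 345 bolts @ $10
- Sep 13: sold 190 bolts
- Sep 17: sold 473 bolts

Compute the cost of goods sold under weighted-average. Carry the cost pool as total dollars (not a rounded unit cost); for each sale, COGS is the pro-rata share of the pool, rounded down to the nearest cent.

After Sep 3: 216 on hand, pool $1,728.00 (≈ $8.0000 each)
After Sep 8: 272 on hand, pool $2,232.00 (≈ $8.2059 each)
After Sep 9: 628 on hand, pool $5,080.00 (≈ $8.0892 each)
After Sep 11: 973 on hand, pool $8,530.00 (≈ $8.7667 each)
Sep 13, sell 190: 190/973 × $8,530.00 → $1,665.67
Sep 17, sell 473: 473/783 × $6,864.33 → $4,146.65
Total COGS = $1,665.67 + $4,146.65 = $5,812.32
Ending inventory (cost pool remaining) = $2,717.68

COGS = $5,812.32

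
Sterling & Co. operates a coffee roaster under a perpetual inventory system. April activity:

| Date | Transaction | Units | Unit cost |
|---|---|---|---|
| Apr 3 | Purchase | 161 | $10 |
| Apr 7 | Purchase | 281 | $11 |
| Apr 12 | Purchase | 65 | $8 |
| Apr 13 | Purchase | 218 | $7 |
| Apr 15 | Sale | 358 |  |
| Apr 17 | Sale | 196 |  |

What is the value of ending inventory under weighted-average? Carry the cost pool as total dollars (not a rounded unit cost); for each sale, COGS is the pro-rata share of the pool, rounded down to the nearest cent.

After Apr 3: 161 on hand, pool $1,610.00 (≈ $10.0000 each)
After Apr 7: 442 on hand, pool $4,701.00 (≈ $10.6357 each)
After Apr 12: 507 on hand, pool $5,221.00 (≈ $10.2978 each)
After Apr 13: 725 on hand, pool $6,747.00 (≈ $9.3062 each)
Apr 15, sell 358: 358/725 × $6,747.00 → $3,331.62
Apr 17, sell 196: 196/367 × $3,415.38 → $1,824.01
Total COGS = $3,331.62 + $1,824.01 = $5,155.63
Ending inventory (cost pool remaining) = $1,591.37

Ending inventory = $1,591.37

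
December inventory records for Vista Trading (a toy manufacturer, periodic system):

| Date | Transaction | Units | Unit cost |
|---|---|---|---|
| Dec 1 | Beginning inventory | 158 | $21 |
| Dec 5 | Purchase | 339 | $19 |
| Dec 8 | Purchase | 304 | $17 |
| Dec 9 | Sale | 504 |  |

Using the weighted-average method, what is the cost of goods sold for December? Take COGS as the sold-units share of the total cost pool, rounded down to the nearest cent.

COGS = $9,392.26

Dec 9, sell 504: 504/801 × $14,927.00 → $9,392.26
Ending inventory (cost pool remaining) = $5,534.74
Check: goods available $14,927.00 = COGS $9,392.26 + ending $5,534.74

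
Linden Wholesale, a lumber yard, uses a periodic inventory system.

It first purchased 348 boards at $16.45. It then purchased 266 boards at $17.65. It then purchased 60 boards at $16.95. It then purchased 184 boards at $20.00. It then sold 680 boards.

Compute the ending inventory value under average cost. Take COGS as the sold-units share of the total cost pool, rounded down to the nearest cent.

Ending inventory = $3,136.06

Sale 1, sell 680: 680/858 × $15,116.50 → $11,980.44
Ending inventory (cost pool remaining) = $3,136.06
Check: goods available $15,116.50 = COGS $11,980.44 + ending $3,136.06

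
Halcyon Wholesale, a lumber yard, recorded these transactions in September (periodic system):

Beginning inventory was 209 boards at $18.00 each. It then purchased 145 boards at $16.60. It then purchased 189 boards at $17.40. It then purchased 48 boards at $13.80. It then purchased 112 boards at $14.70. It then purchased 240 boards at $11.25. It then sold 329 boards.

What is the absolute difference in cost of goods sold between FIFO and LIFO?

$1,745.70

FIFO COGS: 209 @ $18.00 + 120 @ $16.60 = $5,754.00
LIFO COGS: 240 @ $11.25 + 89 @ $14.70 = $4,008.30
Difference = |$5,754.00 − $4,008.30| = $1,745.70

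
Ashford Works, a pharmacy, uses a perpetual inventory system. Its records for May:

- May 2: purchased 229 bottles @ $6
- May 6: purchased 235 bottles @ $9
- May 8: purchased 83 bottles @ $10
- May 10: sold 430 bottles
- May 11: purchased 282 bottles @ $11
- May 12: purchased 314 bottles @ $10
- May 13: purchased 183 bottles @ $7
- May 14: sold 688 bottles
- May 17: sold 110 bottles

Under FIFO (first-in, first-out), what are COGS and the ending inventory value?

COGS = $11,156; ending inventory = $686

May 10, 430 sold [FIFO — oldest first]: 229 @ $6 + 201 @ $9 = $3,183
May 14, 688 sold [FIFO — oldest first]: 34 @ $9 + 83 @ $10 + 282 @ $11 + 289 @ $10 = $7,128
May 17, 110 sold [FIFO — oldest first]: 25 @ $10 + 85 @ $7 = $845
Total COGS = $3,183 + $7,128 + $845 = $11,156
Ending inventory: 98 @ $7 = $686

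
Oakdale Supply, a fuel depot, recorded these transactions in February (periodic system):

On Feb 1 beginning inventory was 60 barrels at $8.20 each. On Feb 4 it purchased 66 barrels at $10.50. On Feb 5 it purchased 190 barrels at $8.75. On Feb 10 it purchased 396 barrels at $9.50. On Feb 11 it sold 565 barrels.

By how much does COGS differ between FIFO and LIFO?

FIFO COGS: 60 @ $8.20 + 66 @ $10.50 + 190 @ $8.75 + 249 @ $9.50 = $5,213.00
LIFO COGS: 396 @ $9.50 + 169 @ $8.75 = $5,240.75
Difference = |$5,213.00 − $5,240.75| = $27.75

$27.75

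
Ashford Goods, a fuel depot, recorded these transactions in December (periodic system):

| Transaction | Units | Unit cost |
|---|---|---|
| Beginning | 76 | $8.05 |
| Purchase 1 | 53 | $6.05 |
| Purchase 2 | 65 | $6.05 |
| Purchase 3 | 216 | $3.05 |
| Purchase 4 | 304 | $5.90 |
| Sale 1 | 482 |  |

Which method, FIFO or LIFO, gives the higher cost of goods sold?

FIFO

FIFO COGS: 76 @ $8.05 + 53 @ $6.05 + 65 @ $6.05 + 216 @ $3.05 + 72 @ $5.90 = $2,409.30
LIFO COGS: 304 @ $5.90 + 178 @ $3.05 = $2,336.50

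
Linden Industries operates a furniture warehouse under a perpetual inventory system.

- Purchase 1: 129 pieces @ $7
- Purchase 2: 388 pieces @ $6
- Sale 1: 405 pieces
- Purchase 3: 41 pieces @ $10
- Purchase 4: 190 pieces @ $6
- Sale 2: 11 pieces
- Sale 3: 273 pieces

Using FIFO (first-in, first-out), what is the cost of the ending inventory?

Sale 1 (405) [FIFO — oldest first]: 129 @ $7 + 276 @ $6 = $2,559
Sale 2 (11) [FIFO — oldest first]: 11 @ $6 = $66
Sale 3 (273) [FIFO — oldest first]: 101 @ $6 + 41 @ $10 + 131 @ $6 = $1,802
Total COGS = $2,559 + $66 + $1,802 = $4,427
Ending inventory: 59 @ $6 = $354
Check: goods available $4,781 = COGS $4,427 + ending $354

Ending inventory = $354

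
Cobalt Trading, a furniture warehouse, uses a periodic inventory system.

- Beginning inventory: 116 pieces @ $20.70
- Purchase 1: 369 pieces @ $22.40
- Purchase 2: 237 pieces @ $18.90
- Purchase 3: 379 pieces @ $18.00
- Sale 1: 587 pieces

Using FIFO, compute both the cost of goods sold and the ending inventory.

COGS = $12,594.60; ending inventory = $9,373.50

Sale 1 (587) [FIFO — oldest first]: 116 @ $20.70 + 369 @ $22.40 + 102 @ $18.90 = $12,594.60
Ending inventory: 135 @ $18.90 + 379 @ $18.00 = $9,373.50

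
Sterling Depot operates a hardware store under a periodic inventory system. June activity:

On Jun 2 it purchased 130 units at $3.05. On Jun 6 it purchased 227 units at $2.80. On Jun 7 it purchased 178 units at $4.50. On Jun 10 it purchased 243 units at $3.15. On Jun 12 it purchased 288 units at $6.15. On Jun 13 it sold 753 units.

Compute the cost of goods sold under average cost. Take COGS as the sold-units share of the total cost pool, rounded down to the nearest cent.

COGS = $3,086.69

Jun 13, sell 753: 753/1066 × $4,369.75 → $3,086.69
Ending inventory (cost pool remaining) = $1,283.06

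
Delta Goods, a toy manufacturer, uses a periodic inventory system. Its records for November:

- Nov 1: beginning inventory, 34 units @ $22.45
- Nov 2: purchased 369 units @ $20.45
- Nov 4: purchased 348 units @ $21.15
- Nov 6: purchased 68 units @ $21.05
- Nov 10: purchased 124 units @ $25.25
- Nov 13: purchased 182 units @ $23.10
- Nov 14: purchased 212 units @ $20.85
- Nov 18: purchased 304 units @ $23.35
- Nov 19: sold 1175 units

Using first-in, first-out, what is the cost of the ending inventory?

Ending inventory = $10,476.10

Nov 19, 1175 sold [FIFO — oldest first]: 34 @ $22.45 + 369 @ $20.45 + 348 @ $21.15 + 68 @ $21.05 + 124 @ $25.25 + 182 @ $23.10 + 50 @ $20.85 = $25,478.65
Ending inventory: 162 @ $20.85 + 304 @ $23.35 = $10,476.10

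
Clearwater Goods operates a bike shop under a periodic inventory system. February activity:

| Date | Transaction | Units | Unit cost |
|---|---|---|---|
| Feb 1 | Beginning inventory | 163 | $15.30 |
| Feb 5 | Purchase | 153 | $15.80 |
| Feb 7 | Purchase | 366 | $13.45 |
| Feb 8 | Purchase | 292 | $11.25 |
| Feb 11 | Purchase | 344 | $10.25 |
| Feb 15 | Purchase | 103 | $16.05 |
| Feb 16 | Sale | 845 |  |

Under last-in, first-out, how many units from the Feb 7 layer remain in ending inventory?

260

Feb 16, 845 sold [LIFO — newest first]: 103 @ $16.05 + 344 @ $10.25 + 292 @ $11.25 + 106 @ $13.45 = $9,889.85
Ending inventory: 163 @ $15.30 + 153 @ $15.80 + 260 @ $13.45 = $8,408.30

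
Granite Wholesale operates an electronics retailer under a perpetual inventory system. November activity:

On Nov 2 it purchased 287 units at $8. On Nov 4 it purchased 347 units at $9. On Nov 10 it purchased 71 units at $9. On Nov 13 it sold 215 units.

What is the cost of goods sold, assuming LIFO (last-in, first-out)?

COGS = $1,935

Nov 13, 215 sold [LIFO — newest first]: 71 @ $9 + 144 @ $9 = $1,935
Ending inventory: 287 @ $8 + 203 @ $9 = $4,123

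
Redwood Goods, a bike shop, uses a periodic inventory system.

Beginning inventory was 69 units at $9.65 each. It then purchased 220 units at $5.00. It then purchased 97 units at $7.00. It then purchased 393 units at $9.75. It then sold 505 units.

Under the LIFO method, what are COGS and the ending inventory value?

Sale 1 (505) [LIFO — newest first]: 393 @ $9.75 + 97 @ $7.00 + 15 @ $5.00 = $4,585.75
Ending inventory: 69 @ $9.65 + 205 @ $5.00 = $1,690.85

COGS = $4,585.75; ending inventory = $1,690.85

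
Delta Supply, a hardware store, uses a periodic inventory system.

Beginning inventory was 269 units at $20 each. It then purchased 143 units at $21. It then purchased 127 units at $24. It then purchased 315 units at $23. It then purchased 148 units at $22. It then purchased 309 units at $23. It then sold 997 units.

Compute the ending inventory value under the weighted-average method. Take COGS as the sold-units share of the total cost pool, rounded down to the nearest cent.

Ending inventory = $6,955.19

Sale 1, sell 997: 997/1311 × $29,039.00 → $22,083.81
Ending inventory (cost pool remaining) = $6,955.19
Check: goods available $29,039.00 = COGS $22,083.81 + ending $6,955.19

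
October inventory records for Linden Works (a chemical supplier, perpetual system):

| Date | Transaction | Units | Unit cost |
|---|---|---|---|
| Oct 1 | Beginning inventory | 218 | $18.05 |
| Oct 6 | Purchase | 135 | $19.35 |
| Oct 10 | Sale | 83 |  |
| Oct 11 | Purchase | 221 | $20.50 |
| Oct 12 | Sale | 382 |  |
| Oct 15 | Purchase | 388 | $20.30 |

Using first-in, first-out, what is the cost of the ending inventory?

Oct 10, 83 sold [FIFO — oldest first]: 83 @ $18.05 = $1,498.15
Oct 12, 382 sold [FIFO — oldest first]: 135 @ $18.05 + 135 @ $19.35 + 112 @ $20.50 = $7,345.00
Total COGS = $1,498.15 + $7,345.00 = $8,843.15
Ending inventory: 109 @ $20.50 + 388 @ $20.30 = $10,110.90
Check: goods available $18,954.05 = COGS $8,843.15 + ending $10,110.90

Ending inventory = $10,110.90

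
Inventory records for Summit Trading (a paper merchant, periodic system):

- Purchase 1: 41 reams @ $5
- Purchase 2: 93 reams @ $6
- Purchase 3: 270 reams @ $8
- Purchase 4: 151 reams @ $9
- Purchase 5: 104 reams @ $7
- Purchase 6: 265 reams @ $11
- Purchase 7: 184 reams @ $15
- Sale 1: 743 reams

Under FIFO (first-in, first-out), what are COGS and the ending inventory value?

Sale 1 (743) [FIFO — oldest first]: 41 @ $5 + 93 @ $6 + 270 @ $8 + 151 @ $9 + 104 @ $7 + 84 @ $11 = $5,934
Ending inventory: 181 @ $11 + 184 @ $15 = $4,751

COGS = $5,934; ending inventory = $4,751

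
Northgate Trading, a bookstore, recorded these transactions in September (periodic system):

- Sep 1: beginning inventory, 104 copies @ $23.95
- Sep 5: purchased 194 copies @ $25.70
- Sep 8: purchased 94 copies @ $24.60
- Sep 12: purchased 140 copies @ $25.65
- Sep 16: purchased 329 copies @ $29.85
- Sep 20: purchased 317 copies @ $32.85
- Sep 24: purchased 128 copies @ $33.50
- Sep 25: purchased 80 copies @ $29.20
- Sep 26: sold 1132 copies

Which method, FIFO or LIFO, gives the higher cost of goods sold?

FIFO COGS: 104 @ $23.95 + 194 @ $25.70 + 94 @ $24.60 + 140 @ $25.65 + 329 @ $29.85 + 271 @ $32.85 = $32,103.00
LIFO COGS: 80 @ $29.20 + 128 @ $33.50 + 317 @ $32.85 + 329 @ $29.85 + 140 @ $25.65 + 94 @ $24.60 + 44 @ $25.70 = $33,892.30

LIFO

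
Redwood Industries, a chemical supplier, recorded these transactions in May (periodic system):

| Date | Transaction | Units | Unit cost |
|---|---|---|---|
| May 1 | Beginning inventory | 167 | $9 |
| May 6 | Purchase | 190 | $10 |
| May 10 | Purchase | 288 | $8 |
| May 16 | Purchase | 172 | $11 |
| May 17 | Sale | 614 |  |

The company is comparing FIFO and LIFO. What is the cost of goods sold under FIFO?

FIFO COGS: 167 @ $9 + 190 @ $10 + 257 @ $8 = $5,459
LIFO COGS: 172 @ $11 + 288 @ $8 + 154 @ $10 = $5,736

COGS = $5,459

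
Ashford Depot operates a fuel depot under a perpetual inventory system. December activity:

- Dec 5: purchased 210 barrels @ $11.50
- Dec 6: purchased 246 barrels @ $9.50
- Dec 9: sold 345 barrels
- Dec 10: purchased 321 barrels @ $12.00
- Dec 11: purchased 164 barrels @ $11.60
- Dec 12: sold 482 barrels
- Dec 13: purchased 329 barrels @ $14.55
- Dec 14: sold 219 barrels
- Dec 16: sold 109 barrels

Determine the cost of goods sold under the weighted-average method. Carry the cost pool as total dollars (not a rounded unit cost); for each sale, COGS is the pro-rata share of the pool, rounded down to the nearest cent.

COGS = $13,707.52

After Dec 5: 210 on hand, pool $2,415.00 (≈ $11.5000 each)
After Dec 6: 456 on hand, pool $4,752.00 (≈ $10.4211 each)
Dec 9, sell 345: 345/456 × $4,752.00 → $3,595.26
After Dec 10: 432 on hand, pool $5,008.74 (≈ $11.5943 each)
After Dec 11: 596 on hand, pool $6,911.14 (≈ $11.5959 each)
Dec 12, sell 482: 482/596 × $6,911.14 → $5,589.21
After Dec 13: 443 on hand, pool $6,108.88 (≈ $13.7898 each)
Dec 14, sell 219: 219/443 × $6,108.88 → $3,019.96
Dec 16, sell 109: 109/224 × $3,088.92 → $1,503.09
Total COGS = $3,595.26 + $5,589.21 + $3,019.96 + $1,503.09 = $13,707.52
Ending inventory (cost pool remaining) = $1,585.83
Check: goods available $15,293.35 = COGS $13,707.52 + ending $1,585.83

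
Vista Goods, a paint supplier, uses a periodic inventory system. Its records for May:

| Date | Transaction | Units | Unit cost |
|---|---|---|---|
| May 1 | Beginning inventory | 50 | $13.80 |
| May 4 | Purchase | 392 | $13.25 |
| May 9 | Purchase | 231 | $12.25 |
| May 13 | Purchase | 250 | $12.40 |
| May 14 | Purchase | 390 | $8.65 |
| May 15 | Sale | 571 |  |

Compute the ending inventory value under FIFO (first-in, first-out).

May 15, 571 sold [FIFO — oldest first]: 50 @ $13.80 + 392 @ $13.25 + 129 @ $12.25 = $7,464.25
Ending inventory: 102 @ $12.25 + 250 @ $12.40 + 390 @ $8.65 = $7,723.00
Check: goods available $15,187.25 = COGS $7,464.25 + ending $7,723.00

Ending inventory = $7,723.00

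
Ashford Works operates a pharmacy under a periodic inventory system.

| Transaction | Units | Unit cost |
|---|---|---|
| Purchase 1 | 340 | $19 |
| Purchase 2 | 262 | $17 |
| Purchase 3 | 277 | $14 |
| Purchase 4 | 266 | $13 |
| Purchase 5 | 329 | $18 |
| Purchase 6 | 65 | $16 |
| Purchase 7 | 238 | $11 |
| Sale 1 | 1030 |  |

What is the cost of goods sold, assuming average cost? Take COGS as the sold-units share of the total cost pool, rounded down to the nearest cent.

Sale 1, sell 1030: 1030/1777 × $27,830.00 → $16,131.06
Ending inventory (cost pool remaining) = $11,698.94
Check: goods available $27,830.00 = COGS $16,131.06 + ending $11,698.94

COGS = $16,131.06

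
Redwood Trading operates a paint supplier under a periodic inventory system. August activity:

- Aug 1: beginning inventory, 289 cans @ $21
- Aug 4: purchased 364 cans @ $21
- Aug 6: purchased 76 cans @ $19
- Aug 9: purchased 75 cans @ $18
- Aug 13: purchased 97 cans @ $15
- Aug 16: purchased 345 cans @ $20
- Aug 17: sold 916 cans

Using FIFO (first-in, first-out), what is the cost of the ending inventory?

Aug 17, 916 sold [FIFO — oldest first]: 289 @ $21 + 364 @ $21 + 76 @ $19 + 75 @ $18 + 97 @ $15 + 15 @ $20 = $18,262
Ending inventory: 330 @ $20 = $6,600
Check: goods available $24,862 = COGS $18,262 + ending $6,600

Ending inventory = $6,600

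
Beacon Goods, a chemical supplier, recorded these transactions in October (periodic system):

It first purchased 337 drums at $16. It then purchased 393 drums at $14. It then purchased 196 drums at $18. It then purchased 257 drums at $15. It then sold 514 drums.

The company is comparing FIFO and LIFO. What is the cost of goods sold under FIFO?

COGS = $7,870

FIFO COGS: 337 @ $16 + 177 @ $14 = $7,870
LIFO COGS: 257 @ $15 + 196 @ $18 + 61 @ $14 = $8,237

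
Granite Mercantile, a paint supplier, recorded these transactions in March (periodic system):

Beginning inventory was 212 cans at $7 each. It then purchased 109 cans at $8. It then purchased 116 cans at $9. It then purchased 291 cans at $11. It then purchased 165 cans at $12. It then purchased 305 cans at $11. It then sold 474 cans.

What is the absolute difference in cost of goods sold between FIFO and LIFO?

$1,572

FIFO COGS: 212 @ $7 + 109 @ $8 + 116 @ $9 + 37 @ $11 = $3,807
LIFO COGS: 305 @ $11 + 165 @ $12 + 4 @ $11 = $5,379
Difference = |$3,807 − $5,379| = $1,572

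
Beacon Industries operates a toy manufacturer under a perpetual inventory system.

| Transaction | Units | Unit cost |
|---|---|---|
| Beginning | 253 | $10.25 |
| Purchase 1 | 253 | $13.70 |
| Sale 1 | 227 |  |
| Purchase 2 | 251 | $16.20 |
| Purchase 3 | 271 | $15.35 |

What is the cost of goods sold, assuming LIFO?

COGS = $3,109.90

Sale 1 (227) [LIFO — newest first]: 227 @ $13.70 = $3,109.90
Ending inventory: 253 @ $10.25 + 26 @ $13.70 + 251 @ $16.20 + 271 @ $15.35 = $11,175.50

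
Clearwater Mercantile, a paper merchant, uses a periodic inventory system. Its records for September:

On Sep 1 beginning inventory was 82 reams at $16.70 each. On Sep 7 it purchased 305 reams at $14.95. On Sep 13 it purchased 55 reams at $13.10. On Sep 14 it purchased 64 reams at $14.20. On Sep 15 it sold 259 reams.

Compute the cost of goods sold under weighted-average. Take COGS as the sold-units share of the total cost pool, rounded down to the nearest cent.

Sep 15, sell 259: 259/506 × $7,558.45 → $3,868.85
Ending inventory (cost pool remaining) = $3,689.60

COGS = $3,868.85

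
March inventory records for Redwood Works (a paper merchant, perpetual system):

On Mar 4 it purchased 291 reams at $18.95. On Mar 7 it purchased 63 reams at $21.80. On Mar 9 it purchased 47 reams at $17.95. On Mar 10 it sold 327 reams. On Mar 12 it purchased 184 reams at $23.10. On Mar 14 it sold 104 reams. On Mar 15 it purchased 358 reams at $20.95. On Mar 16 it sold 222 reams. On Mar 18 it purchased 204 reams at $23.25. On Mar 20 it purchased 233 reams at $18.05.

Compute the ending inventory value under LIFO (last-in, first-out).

Mar 10, 327 sold [LIFO — newest first]: 47 @ $17.95 + 63 @ $21.80 + 217 @ $18.95 = $6,329.20
Mar 14, 104 sold [LIFO — newest first]: 104 @ $23.10 = $2,402.40
Mar 16, 222 sold [LIFO — newest first]: 222 @ $20.95 = $4,650.90
Total COGS = $6,329.20 + $2,402.40 + $4,650.90 = $13,382.50
Ending inventory: 74 @ $18.95 + 80 @ $23.10 + 136 @ $20.95 + 204 @ $23.25 + 233 @ $18.05 = $15,048.15
Check: goods available $28,430.65 = COGS $13,382.50 + ending $15,048.15

Ending inventory = $15,048.15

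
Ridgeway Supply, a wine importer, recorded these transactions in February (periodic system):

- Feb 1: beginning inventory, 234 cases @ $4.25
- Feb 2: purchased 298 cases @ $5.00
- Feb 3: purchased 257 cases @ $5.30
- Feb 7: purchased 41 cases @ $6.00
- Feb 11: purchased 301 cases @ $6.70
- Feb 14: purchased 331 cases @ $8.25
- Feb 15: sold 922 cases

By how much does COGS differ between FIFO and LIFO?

FIFO COGS: 234 @ $4.25 + 298 @ $5.00 + 257 @ $5.30 + 41 @ $6.00 + 92 @ $6.70 = $4,709.00
LIFO COGS: 331 @ $8.25 + 301 @ $6.70 + 41 @ $6.00 + 249 @ $5.30 = $6,313.15
Difference = |$4,709.00 − $6,313.15| = $1,604.15

$1,604.15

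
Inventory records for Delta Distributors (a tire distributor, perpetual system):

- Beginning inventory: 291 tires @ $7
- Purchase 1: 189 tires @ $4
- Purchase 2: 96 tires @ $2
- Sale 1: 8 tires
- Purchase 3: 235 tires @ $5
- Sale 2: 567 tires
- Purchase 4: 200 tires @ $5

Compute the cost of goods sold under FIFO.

COGS = $2,983

Sale 1 (8) [FIFO — oldest first]: 8 @ $7 = $56
Sale 2 (567) [FIFO — oldest first]: 283 @ $7 + 189 @ $4 + 95 @ $2 = $2,927
Total COGS = $56 + $2,927 = $2,983
Ending inventory: 1 @ $2 + 235 @ $5 + 200 @ $5 = $2,177
Check: goods available $5,160 = COGS $2,983 + ending $2,177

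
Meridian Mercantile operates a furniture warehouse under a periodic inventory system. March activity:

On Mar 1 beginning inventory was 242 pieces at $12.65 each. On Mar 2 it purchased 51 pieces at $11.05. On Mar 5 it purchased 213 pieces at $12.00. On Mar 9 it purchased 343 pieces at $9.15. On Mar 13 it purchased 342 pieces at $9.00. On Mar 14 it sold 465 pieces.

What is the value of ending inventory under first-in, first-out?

Mar 14, 465 sold [FIFO — oldest first]: 242 @ $12.65 + 51 @ $11.05 + 172 @ $12.00 = $5,688.85
Ending inventory: 41 @ $12.00 + 343 @ $9.15 + 342 @ $9.00 = $6,708.45
Check: goods available $12,397.30 = COGS $5,688.85 + ending $6,708.45

Ending inventory = $6,708.45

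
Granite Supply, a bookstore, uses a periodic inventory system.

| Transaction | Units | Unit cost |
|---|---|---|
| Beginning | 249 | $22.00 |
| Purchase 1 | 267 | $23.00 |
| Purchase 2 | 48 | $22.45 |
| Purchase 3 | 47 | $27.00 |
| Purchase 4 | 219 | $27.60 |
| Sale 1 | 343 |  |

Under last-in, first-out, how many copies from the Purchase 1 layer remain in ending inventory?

238

Sale 1 (343) [LIFO — newest first]: 219 @ $27.60 + 47 @ $27.00 + 48 @ $22.45 + 29 @ $23.00 = $9,058.00
Ending inventory: 249 @ $22.00 + 238 @ $23.00 = $10,952.00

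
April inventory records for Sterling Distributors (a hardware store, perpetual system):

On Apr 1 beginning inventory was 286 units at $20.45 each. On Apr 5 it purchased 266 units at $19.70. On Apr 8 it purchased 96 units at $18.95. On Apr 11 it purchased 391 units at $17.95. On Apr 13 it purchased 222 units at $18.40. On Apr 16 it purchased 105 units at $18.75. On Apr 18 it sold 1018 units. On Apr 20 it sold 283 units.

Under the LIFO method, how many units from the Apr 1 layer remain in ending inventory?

65

Apr 18, 1018 sold [LIFO — newest first]: 105 @ $18.75 + 222 @ $18.40 + 391 @ $17.95 + 96 @ $18.95 + 204 @ $19.70 = $18,910.00
Apr 20, 283 sold [LIFO — newest first]: 62 @ $19.70 + 221 @ $20.45 = $5,740.85
Total COGS = $18,910.00 + $5,740.85 = $24,650.85
Ending inventory: 65 @ $20.45 = $1,329.25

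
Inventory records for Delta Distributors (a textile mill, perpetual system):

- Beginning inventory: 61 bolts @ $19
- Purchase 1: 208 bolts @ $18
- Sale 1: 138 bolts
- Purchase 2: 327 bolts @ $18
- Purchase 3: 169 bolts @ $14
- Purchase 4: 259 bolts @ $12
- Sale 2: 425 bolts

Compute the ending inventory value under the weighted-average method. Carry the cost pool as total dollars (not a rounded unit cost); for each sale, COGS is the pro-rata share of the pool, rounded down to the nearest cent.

After Beginning: 61 on hand, pool $1,159.00 (≈ $19.0000 each)
After Purchase 1: 269 on hand, pool $4,903.00 (≈ $18.2268 each)
Sale 1, sell 138: 138/269 × $4,903.00 → $2,515.29
After Purchase 2: 458 on hand, pool $8,273.71 (≈ $18.0649 each)
After Purchase 3: 627 on hand, pool $10,639.71 (≈ $16.9692 each)
After Purchase 4: 886 on hand, pool $13,747.71 (≈ $15.5166 each)
Sale 2, sell 425: 425/886 × $13,747.71 → $6,594.55
Total COGS = $2,515.29 + $6,594.55 = $9,109.84
Ending inventory (cost pool remaining) = $7,153.16
Check: goods available $16,263.00 = COGS $9,109.84 + ending $7,153.16

Ending inventory = $7,153.16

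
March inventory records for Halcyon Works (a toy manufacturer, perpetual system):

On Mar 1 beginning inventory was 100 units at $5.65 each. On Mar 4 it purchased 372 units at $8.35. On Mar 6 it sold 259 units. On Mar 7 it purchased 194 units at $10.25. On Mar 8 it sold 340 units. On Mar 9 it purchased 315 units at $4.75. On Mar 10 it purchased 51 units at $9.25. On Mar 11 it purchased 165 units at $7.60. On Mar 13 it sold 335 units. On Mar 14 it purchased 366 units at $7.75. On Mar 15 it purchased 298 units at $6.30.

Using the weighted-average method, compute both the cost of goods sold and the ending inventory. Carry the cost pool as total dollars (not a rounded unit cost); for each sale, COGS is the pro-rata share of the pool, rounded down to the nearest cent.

COGS = $7,200.75; ending inventory = $6,394.85

After Mar 1: 100 on hand, pool $565.00 (≈ $5.6500 each)
After Mar 4: 472 on hand, pool $3,671.20 (≈ $7.7780 each)
Mar 6, sell 259: 259/472 × $3,671.20 → $2,014.49
After Mar 7: 407 on hand, pool $3,645.21 (≈ $8.9563 each)
Mar 8, sell 340: 340/407 × $3,645.21 → $3,045.13
After Mar 9: 382 on hand, pool $2,096.33 (≈ $5.4878 each)
After Mar 10: 433 on hand, pool $2,568.08 (≈ $5.9309 each)
After Mar 11: 598 on hand, pool $3,822.08 (≈ $6.3914 each)
Mar 13, sell 335: 335/598 × $3,822.08 → $2,141.13
After Mar 14: 629 on hand, pool $4,517.45 (≈ $7.1820 each)
After Mar 15: 927 on hand, pool $6,394.85 (≈ $6.8984 each)
Total COGS = $2,014.49 + $3,045.13 + $2,141.13 = $7,200.75
Ending inventory (cost pool remaining) = $6,394.85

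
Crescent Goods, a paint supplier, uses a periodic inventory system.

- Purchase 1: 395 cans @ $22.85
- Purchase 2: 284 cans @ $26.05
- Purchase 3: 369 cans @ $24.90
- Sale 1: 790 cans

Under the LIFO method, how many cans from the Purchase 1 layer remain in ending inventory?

Sale 1 (790) [LIFO — newest first]: 369 @ $24.90 + 284 @ $26.05 + 137 @ $22.85 = $19,716.75
Ending inventory: 258 @ $22.85 = $5,895.30
Check: goods available $25,612.05 = COGS $19,716.75 + ending $5,895.30

258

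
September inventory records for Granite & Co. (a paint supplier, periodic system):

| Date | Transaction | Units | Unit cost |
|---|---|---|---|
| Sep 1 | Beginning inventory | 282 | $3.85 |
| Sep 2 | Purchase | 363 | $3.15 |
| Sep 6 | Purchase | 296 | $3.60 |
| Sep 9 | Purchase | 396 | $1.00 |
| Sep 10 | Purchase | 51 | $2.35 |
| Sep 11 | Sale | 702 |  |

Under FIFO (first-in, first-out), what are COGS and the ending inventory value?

COGS = $2,434.35; ending inventory = $1,376.25

Sep 11, 702 sold [FIFO — oldest first]: 282 @ $3.85 + 363 @ $3.15 + 57 @ $3.60 = $2,434.35
Ending inventory: 239 @ $3.60 + 396 @ $1.00 + 51 @ $2.35 = $1,376.25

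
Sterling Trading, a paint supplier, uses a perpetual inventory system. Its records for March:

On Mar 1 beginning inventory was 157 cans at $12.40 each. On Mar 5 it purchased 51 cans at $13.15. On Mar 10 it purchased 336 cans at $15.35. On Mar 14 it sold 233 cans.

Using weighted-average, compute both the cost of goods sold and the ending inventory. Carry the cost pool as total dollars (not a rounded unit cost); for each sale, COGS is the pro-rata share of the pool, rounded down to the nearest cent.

After Mar 1: 157 on hand, pool $1,946.80 (≈ $12.4000 each)
After Mar 5: 208 on hand, pool $2,617.45 (≈ $12.5839 each)
After Mar 10: 544 on hand, pool $7,775.05 (≈ $14.2924 each)
Mar 14, sell 233: 233/544 × $7,775.05 → $3,330.12
Ending inventory (cost pool remaining) = $4,444.93

COGS = $3,330.12; ending inventory = $4,444.93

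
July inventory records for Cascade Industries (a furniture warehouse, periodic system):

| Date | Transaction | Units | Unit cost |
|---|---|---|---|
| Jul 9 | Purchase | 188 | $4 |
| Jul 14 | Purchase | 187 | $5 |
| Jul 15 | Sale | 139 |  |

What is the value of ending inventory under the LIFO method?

Jul 15, 139 sold [LIFO — newest first]: 139 @ $5 = $695
Ending inventory: 188 @ $4 + 48 @ $5 = $992

Ending inventory = $992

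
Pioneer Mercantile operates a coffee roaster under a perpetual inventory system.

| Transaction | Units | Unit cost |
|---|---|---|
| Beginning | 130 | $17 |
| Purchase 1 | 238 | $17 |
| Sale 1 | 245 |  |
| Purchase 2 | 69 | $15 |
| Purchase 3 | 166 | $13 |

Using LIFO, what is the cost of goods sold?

Sale 1 (245) [LIFO — newest first]: 238 @ $17 + 7 @ $17 = $4,165
Ending inventory: 123 @ $17 + 69 @ $15 + 166 @ $13 = $5,284

COGS = $4,165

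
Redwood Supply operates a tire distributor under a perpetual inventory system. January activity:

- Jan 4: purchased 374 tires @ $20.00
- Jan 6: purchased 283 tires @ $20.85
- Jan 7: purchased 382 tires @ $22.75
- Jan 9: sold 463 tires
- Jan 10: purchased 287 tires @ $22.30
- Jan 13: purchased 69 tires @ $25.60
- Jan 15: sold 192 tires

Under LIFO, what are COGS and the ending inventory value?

COGS = $14,888.65; ending inventory = $15,348.90

Jan 9, 463 sold [LIFO — newest first]: 382 @ $22.75 + 81 @ $20.85 = $10,379.35
Jan 15, 192 sold [LIFO — newest first]: 69 @ $25.60 + 123 @ $22.30 = $4,509.30
Total COGS = $10,379.35 + $4,509.30 = $14,888.65
Ending inventory: 374 @ $20.00 + 202 @ $20.85 + 164 @ $22.30 = $15,348.90
Check: goods available $30,237.55 = COGS $14,888.65 + ending $15,348.90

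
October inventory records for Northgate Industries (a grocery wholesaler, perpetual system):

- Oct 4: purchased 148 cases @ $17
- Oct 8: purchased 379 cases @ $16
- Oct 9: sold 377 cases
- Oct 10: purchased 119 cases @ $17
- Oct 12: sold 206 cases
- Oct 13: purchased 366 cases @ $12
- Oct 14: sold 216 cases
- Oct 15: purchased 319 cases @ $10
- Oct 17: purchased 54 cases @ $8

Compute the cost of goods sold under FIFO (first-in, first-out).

Oct 9, 377 sold [FIFO — oldest first]: 148 @ $17 + 229 @ $16 = $6,180
Oct 12, 206 sold [FIFO — oldest first]: 150 @ $16 + 56 @ $17 = $3,352
Oct 14, 216 sold [FIFO — oldest first]: 63 @ $17 + 153 @ $12 = $2,907
Total COGS = $6,180 + $3,352 + $2,907 = $12,439
Ending inventory: 213 @ $12 + 319 @ $10 + 54 @ $8 = $6,178

COGS = $12,439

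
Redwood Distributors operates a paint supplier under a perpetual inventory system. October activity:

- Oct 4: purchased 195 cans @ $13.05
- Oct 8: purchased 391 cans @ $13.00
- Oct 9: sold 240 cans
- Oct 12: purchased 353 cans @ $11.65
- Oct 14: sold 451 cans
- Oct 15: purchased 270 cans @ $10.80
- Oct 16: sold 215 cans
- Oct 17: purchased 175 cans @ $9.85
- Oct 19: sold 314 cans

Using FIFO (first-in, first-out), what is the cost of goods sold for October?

COGS = $14,764.55

Oct 9, 240 sold [FIFO — oldest first]: 195 @ $13.05 + 45 @ $13.00 = $3,129.75
Oct 14, 451 sold [FIFO — oldest first]: 346 @ $13.00 + 105 @ $11.65 = $5,721.25
Oct 16, 215 sold [FIFO — oldest first]: 215 @ $11.65 = $2,504.75
Oct 19, 314 sold [FIFO — oldest first]: 33 @ $11.65 + 270 @ $10.80 + 11 @ $9.85 = $3,408.80
Total COGS = $3,129.75 + $5,721.25 + $2,504.75 + $3,408.80 = $14,764.55
Ending inventory: 164 @ $9.85 = $1,615.40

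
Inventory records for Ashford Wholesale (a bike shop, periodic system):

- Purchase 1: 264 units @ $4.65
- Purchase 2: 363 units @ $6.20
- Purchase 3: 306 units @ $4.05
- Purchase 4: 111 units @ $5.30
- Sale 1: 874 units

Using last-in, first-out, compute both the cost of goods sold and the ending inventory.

COGS = $4,515.30; ending inventory = $790.50

Sale 1 (874) [LIFO — newest first]: 111 @ $5.30 + 306 @ $4.05 + 363 @ $6.20 + 94 @ $4.65 = $4,515.30
Ending inventory: 170 @ $4.65 = $790.50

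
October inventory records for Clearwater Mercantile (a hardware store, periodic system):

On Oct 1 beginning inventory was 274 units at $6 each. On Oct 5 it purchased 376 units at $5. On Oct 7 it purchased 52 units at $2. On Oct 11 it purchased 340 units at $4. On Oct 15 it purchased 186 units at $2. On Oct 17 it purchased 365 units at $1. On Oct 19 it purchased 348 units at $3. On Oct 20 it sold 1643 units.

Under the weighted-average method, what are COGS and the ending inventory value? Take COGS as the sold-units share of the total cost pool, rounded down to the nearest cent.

COGS = $5,729.76; ending inventory = $1,039.24

Oct 20, sell 1643: 1643/1941 × $6,769.00 → $5,729.76
Ending inventory (cost pool remaining) = $1,039.24
Check: goods available $6,769.00 = COGS $5,729.76 + ending $1,039.24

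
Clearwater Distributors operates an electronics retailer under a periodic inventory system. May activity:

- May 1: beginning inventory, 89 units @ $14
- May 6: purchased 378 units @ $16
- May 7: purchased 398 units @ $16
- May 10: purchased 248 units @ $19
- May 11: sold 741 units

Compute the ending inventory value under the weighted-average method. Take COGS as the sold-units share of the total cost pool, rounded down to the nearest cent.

Ending inventory = $6,141.18

May 11, sell 741: 741/1113 × $18,374.00 → $12,232.82
Ending inventory (cost pool remaining) = $6,141.18
Check: goods available $18,374.00 = COGS $12,232.82 + ending $6,141.18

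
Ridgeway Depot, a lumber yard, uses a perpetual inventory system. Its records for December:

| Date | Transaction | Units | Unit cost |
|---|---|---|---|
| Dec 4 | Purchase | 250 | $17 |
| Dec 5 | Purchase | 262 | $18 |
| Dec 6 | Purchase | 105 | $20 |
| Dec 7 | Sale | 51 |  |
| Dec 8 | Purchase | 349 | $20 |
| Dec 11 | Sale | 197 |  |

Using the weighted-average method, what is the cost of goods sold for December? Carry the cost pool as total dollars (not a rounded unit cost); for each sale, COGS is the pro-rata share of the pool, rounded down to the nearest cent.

COGS = $4,603.07

After Dec 4: 250 on hand, pool $4,250.00 (≈ $17.0000 each)
After Dec 5: 512 on hand, pool $8,966.00 (≈ $17.5117 each)
After Dec 6: 617 on hand, pool $11,066.00 (≈ $17.9352 each)
Dec 7, sell 51: 51/617 × $11,066.00 → $914.69
After Dec 8: 915 on hand, pool $17,131.31 (≈ $18.7227 each)
Dec 11, sell 197: 197/915 × $17,131.31 → $3,688.38
Total COGS = $914.69 + $3,688.38 = $4,603.07
Ending inventory (cost pool remaining) = $13,442.93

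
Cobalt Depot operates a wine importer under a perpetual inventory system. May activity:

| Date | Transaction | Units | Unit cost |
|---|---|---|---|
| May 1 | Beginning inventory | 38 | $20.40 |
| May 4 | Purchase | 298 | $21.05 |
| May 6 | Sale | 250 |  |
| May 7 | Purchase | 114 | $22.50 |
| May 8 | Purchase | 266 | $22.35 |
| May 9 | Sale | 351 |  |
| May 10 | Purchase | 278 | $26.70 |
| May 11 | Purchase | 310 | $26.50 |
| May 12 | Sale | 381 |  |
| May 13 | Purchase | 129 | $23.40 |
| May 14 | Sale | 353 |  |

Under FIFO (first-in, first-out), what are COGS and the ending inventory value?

COGS = $31,921.20; ending inventory = $2,293.20

May 6, 250 sold [FIFO — oldest first]: 38 @ $20.40 + 212 @ $21.05 = $5,237.80
May 9, 351 sold [FIFO — oldest first]: 86 @ $21.05 + 114 @ $22.50 + 151 @ $22.35 = $7,750.15
May 12, 381 sold [FIFO — oldest first]: 115 @ $22.35 + 266 @ $26.70 = $9,672.45
May 14, 353 sold [FIFO — oldest first]: 12 @ $26.70 + 310 @ $26.50 + 31 @ $23.40 = $9,260.80
Total COGS = $5,237.80 + $7,750.15 + $9,672.45 + $9,260.80 = $31,921.20
Ending inventory: 98 @ $23.40 = $2,293.20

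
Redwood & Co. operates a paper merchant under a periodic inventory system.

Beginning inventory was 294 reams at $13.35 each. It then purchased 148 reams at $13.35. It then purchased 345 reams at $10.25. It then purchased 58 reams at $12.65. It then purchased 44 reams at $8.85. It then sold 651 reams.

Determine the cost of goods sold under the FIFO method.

Sale 1 (651) [FIFO — oldest first]: 294 @ $13.35 + 148 @ $13.35 + 209 @ $10.25 = $8,042.95
Ending inventory: 136 @ $10.25 + 58 @ $12.65 + 44 @ $8.85 = $2,517.10

COGS = $8,042.95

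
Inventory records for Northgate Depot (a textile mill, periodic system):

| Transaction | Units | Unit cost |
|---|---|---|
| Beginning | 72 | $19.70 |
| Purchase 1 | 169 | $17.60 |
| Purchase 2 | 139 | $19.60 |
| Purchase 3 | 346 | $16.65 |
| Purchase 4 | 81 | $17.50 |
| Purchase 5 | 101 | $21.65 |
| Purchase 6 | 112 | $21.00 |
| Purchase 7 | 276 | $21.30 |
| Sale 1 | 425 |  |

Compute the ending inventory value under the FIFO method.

Sale 1 (425) [FIFO — oldest first]: 72 @ $19.70 + 169 @ $17.60 + 139 @ $19.60 + 45 @ $16.65 = $7,866.45
Ending inventory: 301 @ $16.65 + 81 @ $17.50 + 101 @ $21.65 + 112 @ $21.00 + 276 @ $21.30 = $16,846.60

Ending inventory = $16,846.60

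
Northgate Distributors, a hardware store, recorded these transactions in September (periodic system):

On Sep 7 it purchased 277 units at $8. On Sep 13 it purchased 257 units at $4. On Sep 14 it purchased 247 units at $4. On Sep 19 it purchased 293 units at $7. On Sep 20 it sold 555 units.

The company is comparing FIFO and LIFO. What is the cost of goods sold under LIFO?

COGS = $3,099

FIFO COGS: 277 @ $8 + 257 @ $4 + 21 @ $4 = $3,328
LIFO COGS: 293 @ $7 + 247 @ $4 + 15 @ $4 = $3,099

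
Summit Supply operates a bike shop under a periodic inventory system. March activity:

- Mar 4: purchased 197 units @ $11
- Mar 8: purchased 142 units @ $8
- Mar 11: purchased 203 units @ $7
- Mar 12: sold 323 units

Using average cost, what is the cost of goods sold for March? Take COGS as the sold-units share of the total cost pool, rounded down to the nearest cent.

Mar 12, sell 323: 323/542 × $4,724.00 → $2,815.22
Ending inventory (cost pool remaining) = $1,908.78

COGS = $2,815.22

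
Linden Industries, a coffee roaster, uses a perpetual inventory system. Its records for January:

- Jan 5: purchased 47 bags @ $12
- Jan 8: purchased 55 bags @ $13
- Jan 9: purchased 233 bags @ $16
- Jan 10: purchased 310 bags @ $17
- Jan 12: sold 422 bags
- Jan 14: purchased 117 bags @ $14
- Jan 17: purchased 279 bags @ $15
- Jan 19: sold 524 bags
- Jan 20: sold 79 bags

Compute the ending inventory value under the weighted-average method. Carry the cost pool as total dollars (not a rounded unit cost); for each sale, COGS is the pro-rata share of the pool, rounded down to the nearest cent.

After Jan 5: 47 on hand, pool $564.00 (≈ $12.0000 each)
After Jan 8: 102 on hand, pool $1,279.00 (≈ $12.5392 each)
After Jan 9: 335 on hand, pool $5,007.00 (≈ $14.9463 each)
After Jan 10: 645 on hand, pool $10,277.00 (≈ $15.9333 each)
Jan 12, sell 422: 422/645 × $10,277.00 → $6,723.86
After Jan 14: 340 on hand, pool $5,191.14 (≈ $15.2681 each)
After Jan 17: 619 on hand, pool $9,376.14 (≈ $15.1472 each)
Jan 19, sell 524: 524/619 × $9,376.14 → $7,937.15
Jan 20, sell 79: 79/95 × $1,438.99 → $1,196.63
Total COGS = $6,723.86 + $7,937.15 + $1,196.63 = $15,857.64
Ending inventory (cost pool remaining) = $242.36

Ending inventory = $242.36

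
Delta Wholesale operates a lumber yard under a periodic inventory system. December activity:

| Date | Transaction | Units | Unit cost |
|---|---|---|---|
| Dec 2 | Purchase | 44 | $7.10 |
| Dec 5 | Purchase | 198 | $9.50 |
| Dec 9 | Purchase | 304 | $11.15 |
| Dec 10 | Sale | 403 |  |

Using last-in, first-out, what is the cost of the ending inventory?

Ending inventory = $1,252.90

Dec 10, 403 sold [LIFO — newest first]: 304 @ $11.15 + 99 @ $9.50 = $4,330.10
Ending inventory: 44 @ $7.10 + 99 @ $9.50 = $1,252.90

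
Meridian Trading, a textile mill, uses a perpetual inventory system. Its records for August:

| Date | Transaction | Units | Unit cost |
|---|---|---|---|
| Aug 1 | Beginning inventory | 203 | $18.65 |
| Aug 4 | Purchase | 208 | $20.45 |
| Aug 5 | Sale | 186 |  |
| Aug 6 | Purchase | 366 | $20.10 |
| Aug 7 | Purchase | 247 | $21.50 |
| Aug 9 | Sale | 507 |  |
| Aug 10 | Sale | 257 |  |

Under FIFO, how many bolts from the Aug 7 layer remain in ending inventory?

Aug 5, 186 sold [FIFO — oldest first]: 186 @ $18.65 = $3,468.90
Aug 9, 507 sold [FIFO — oldest first]: 17 @ $18.65 + 208 @ $20.45 + 282 @ $20.10 = $10,238.85
Aug 10, 257 sold [FIFO — oldest first]: 84 @ $20.10 + 173 @ $21.50 = $5,407.90
Total COGS = $3,468.90 + $10,238.85 + $5,407.90 = $19,115.65
Ending inventory: 74 @ $21.50 = $1,591.00

74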